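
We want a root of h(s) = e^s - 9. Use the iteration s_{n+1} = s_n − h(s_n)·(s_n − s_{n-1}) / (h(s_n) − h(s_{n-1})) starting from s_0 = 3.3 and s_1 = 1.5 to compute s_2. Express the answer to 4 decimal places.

1.8594

h(3.3) = 18.112639, h(1.5) = -4.518311
s_2 = 1.500000 − (-4.518311)·(1.500000 − 3.300000) / (-4.518311 − 18.112639) = 1.500000 − (8.132960)/(-22.630950) = 1.859373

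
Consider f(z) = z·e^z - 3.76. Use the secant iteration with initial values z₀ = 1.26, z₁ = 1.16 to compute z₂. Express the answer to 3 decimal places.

f(1.26) = 0.68203, f(1.16) = -0.05968
z₂ = 1.16000 − (-0.05968)·(1.16000 − 1.26000) / (-0.05968 − 0.68203) = 1.16000 − (0.00597)/(-0.74171) = 1.16805

1.168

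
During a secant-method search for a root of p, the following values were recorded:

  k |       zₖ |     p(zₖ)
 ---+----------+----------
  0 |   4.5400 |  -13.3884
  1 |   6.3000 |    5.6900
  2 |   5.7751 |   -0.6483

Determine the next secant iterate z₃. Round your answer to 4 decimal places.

5.8288

z₃ = 5.7751 − (-0.6483)·(5.7751 − 6.3000) / (-0.6483 − 5.6900)
   = 5.7751 − (0.340293)/(-6.338300) = 5.828788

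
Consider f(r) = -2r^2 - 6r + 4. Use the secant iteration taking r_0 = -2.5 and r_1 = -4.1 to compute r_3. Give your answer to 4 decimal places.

-3.5426

f(-2.5) = 6.500000, f(-4.1) = -5.020000
r_2 = -4.100000 − (-5.020000)·(-4.100000 − (-2.500000)) / (-5.020000 − 6.500000) = -4.100000 − (8.032000)/(-11.520000) = -3.402778
f(-3.402778) = 1.258873
r_3 = -3.402778 − 1.258873·(-3.402778 − (-4.100000)) / (1.258873 − (-5.020000)) = -3.402778 − (0.877715)/(6.278873) = -3.542566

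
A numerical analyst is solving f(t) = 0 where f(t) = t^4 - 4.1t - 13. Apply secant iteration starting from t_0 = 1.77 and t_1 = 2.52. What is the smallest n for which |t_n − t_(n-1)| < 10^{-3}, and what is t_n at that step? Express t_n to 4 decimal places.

f(1.77) = -10.441938, f(2.52) = 16.995580
t_2 = 2.520000 − 16.995580·(0.750000)/(27.437518) = 2.055429;  |Δ| = 0.464571
f(2.055429) = -3.578433
t_3 = 2.055429 − (-3.578433)·(-0.464571)/(-20.574013) = 2.136231;  |Δ| = 0.080803
f(2.136231) = -0.933156
t_4 = 2.136231 − (-0.933156)·(0.080803)/(2.645277) = 2.164736;  |Δ| = 0.028504
f(2.164736) = 0.083934
t_5 = 2.164736 − 0.083934·(0.028504)/(1.017091) = 2.162383;  |Δ| = 0.002352
f(2.162383) = -0.001713
t_6 = 2.162383 − (-0.001713)·(-0.002352)/(-0.085648) = 2.162430;  |Δ| = 0.000047
|t_6 − t_5| = 0.000047 < 10^{-3}

n = 6, t_n = 2.1624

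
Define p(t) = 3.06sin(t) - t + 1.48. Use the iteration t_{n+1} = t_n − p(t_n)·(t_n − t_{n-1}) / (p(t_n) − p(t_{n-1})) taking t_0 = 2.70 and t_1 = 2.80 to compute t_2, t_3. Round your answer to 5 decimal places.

p(2.70) = 0.0877824, p(2.80) = -0.2949363
t_2 = 2.8000000 − (-0.2949363)·(2.8000000 − 2.7000000) / (-0.2949363 − 0.0877824) = 2.8000000 − (-0.0294936)/(-0.3827187) = 2.7229365
p(2.7229365) = 0.0010544
t_3 = 2.7229365 − 0.0010544·(2.7229365 − 2.8000000) / (0.0010544 − (-0.2949363)) = 2.7229365 − (-0.0000813)/(0.2959907) = 2.7232111

2.72294, 2.72321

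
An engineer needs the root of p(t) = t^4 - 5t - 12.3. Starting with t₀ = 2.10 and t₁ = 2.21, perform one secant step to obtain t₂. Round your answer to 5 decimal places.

p(2.10) = -3.3519000, p(2.21) = 0.5044328
t₂ = 2.2100000 − 0.5044328·(2.2100000 − 2.1000000) / (0.5044328 − (-3.3519000)) = 2.2100000 − (0.0554876)/(3.8563328) = 2.1956113

2.19561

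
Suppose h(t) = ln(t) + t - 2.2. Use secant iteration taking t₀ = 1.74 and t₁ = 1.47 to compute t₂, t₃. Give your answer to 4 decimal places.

h(1.74) = 0.093885, h(1.47) = -0.344738
t₂ = 1.470000 − (-0.344738)·(1.470000 − 1.740000) / (-0.344738 − 0.093885) = 1.470000 − (0.093079)/(-0.438623) = 1.682208
h(1.682208) = 0.002315
t₃ = 1.682208 − 0.002315·(1.682208 − 1.470000) / (0.002315 − (-0.344738)) = 1.682208 − (0.000491)/(0.347052) = 1.680792

1.6822, 1.6808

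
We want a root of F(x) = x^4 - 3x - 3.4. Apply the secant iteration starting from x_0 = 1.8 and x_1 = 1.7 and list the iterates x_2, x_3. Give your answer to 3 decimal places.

1.708, 1.709

F(1.8) = 1.69760, F(1.7) = -0.14790
x_2 = 1.70000 − (-0.14790)·(1.70000 − 1.80000) / (-0.14790 − 1.69760) = 1.70000 − (0.01479)/(-1.84550) = 1.70801
F(1.70801) = -0.01333
x_3 = 1.70801 − (-0.01333)·(1.70801 − 1.70000) / (-0.01333 − (-0.14790)) = 1.70801 − (-0.00011)/(0.13457) = 1.70881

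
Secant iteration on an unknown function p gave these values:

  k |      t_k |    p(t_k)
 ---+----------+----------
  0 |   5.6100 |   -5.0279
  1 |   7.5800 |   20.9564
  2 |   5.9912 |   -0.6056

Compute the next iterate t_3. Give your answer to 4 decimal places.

6.0358

t_3 = 5.9912 − (-0.6056)·(5.9912 − 7.5800) / (-0.6056 − 20.9564)
   = 5.9912 − (0.962177)/(-21.562000) = 6.035824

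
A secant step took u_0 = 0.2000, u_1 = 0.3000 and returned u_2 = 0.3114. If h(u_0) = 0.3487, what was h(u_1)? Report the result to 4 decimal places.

The secant line through (0.2000, 0.3487) and (0.3000, h(u_1)) crosses zero at u_2 = 0.3114.
So (0.2000, 0.3487), (0.3000, h(u_1)), (0.3114, 0) are collinear:
h(u_1) = 0.3487 · (0.3000 − 0.3114) / (0.2000 − 0.3114) = 0.3487 · (-0.011400)/(-0.111400) = 0.035684

0.0357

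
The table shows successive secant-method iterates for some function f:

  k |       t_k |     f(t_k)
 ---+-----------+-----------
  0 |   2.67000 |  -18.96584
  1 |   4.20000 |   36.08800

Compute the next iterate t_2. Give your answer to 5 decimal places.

t_2 = 4.20000 − 36.08800·(4.20000 − 2.67000) / (36.08800 − (-18.96584))
   = 4.20000 − (55.2146400)/(55.0538400) = 3.1970792

3.19708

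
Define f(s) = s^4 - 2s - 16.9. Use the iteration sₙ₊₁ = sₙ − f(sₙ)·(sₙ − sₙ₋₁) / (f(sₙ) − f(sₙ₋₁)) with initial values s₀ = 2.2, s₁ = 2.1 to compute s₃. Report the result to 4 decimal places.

f(2.2) = 2.125600, f(2.1) = -1.651900
s₂ = 2.100000 − (-1.651900)·(2.100000 − 2.200000) / (-1.651900 − 2.125600) = 2.100000 − (0.165190)/(-3.777500) = 2.143730
f(2.143730) = -0.068121
s₃ = 2.143730 − (-0.068121)·(2.143730 − 2.100000) / (-0.068121 − (-1.651900)) = 2.143730 − (-0.002979)/(1.583779) = 2.145611

2.1456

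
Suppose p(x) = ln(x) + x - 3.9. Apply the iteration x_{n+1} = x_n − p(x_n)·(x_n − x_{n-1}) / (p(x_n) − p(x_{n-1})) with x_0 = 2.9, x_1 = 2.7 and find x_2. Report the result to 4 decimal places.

2.8523

p(2.9) = 0.064711, p(2.7) = -0.206748
x_2 = 2.700000 − (-0.206748)·(2.700000 − 2.900000) / (-0.206748 − 0.064711) = 2.700000 − (0.041350)/(-0.271459) = 2.852324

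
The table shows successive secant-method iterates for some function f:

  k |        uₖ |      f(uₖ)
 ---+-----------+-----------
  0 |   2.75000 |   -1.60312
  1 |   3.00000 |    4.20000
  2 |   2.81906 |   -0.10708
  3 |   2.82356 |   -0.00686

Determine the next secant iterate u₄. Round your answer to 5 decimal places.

2.82387

u₄ = 2.82356 − (-0.00686)·(2.82356 − 2.81906) / (-0.00686 − (-0.10708))
   = 2.82356 − (-0.0000309)/(0.1002200) = 2.8238680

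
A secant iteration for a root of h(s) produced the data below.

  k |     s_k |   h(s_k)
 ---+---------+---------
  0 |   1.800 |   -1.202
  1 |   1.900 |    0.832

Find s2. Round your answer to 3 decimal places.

s2 = 1.900 − 0.832·(1.900 − 1.800) / (0.832 − (-1.202))
   = 1.900 − (0.08320)/(2.03400) = 1.85910

1.859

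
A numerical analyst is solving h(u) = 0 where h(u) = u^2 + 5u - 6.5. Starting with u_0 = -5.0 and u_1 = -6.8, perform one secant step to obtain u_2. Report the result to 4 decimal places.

h(-5.0) = -6.500000, h(-6.8) = 5.740000
u_2 = -6.800000 − 5.740000·(-6.800000 − (-5.000000)) / (5.740000 − (-6.500000)) = -6.800000 − (-10.332000)/(12.240000) = -5.955882

-5.9559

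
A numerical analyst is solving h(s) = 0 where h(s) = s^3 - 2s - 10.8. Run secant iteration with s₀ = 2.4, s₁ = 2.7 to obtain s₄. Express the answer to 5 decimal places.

h(2.4) = -1.7760000, h(2.7) = 3.4830000
s₂ = 2.7000000 − 3.4830000·(2.7000000 − 2.4000000) / (3.4830000 − (-1.7760000)) = 2.7000000 − (1.0449000)/(5.2590000) = 2.5013120
h(2.5013120) = -0.1530105
s₃ = 2.5013120 − (-0.1530105)·(2.5013120 − 2.7000000) / (-0.1530105 − 3.4830000) = 2.5013120 − (0.0304013)/(-3.6360105) = 2.5096732
h(2.5096732) = -0.0122709
s₄ = 2.5096732 − (-0.0122709)·(2.5096732 − 2.5013120) / (-0.0122709 − (-0.1530105)) = 2.5096732 − (-0.0001026)/(0.1407395) = 2.5104022

2.51040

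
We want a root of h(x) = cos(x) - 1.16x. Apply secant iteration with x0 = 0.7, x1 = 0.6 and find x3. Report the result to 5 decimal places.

0.67372

h(0.7) = -0.0471578, h(0.6) = 0.1293356
x2 = 0.6000000 − 0.1293356·(0.6000000 − 0.7000000) / (0.1293356 − (-0.0471578)) = 0.6000000 − (-0.0129336)/(0.1764934) = 0.6732807
h(0.6732807) = 0.0007746
x3 = 0.6732807 − 0.0007746·(0.6732807 − 0.6000000) / (0.0007746 − 0.1293356) = 0.6732807 − (0.0000568)/(-0.1285610) = 0.6737222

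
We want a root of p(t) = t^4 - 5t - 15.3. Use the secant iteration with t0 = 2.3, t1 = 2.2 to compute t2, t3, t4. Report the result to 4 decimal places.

p(2.3) = 1.184100, p(2.2) = -2.874400
t2 = 2.200000 − (-2.874400)·(2.200000 − 2.300000) / (-2.874400 − 1.184100) = 2.200000 − (0.287440)/(-4.058500) = 2.270824
p(2.270824) = -0.063159
t3 = 2.270824 − (-0.063159)·(2.270824 − 2.200000) / (-0.063159 − (-2.874400)) = 2.270824 − (-0.004473)/(2.811241) = 2.272415
p(2.272415) = 0.003493
t4 = 2.272415 − 0.003493·(2.272415 − 2.270824) / (0.003493 − (-0.063159)) = 2.272415 − (0.000006)/(0.066652) = 2.272332

2.2708, 2.2724, 2.2723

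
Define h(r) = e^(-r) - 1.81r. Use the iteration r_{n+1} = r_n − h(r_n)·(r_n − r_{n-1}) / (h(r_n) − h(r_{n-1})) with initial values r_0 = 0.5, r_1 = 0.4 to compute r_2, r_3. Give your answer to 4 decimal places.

h(0.5) = -0.298469, h(0.4) = -0.053680
r_2 = 0.400000 − (-0.053680)·(0.400000 − 0.500000) / (-0.053680 − (-0.298469)) = 0.400000 − (0.005368)/(0.244789) = 0.378071
h(0.378071) = 0.000873
r_3 = 0.378071 − 0.000873·(0.378071 − 0.400000) / (0.000873 − (-0.053680)) = 0.378071 − (-0.000019)/(0.054553) = 0.378422

0.3781, 0.3784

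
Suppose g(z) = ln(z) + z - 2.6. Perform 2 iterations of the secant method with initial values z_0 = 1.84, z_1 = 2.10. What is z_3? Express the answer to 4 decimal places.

1.9382

g(1.84) = -0.150234, g(2.10) = 0.241937
z_2 = 2.100000 − 0.241937·(2.100000 − 1.840000) / (0.241937 − (-0.150234)) = 2.100000 − (0.062904)/(0.392172) = 1.939602
g(1.939602) = 0.002084
z_3 = 1.939602 − 0.002084·(1.939602 − 2.100000) / (0.002084 − 0.241937) = 1.939602 − (-0.000334)/(-0.239853) = 1.938208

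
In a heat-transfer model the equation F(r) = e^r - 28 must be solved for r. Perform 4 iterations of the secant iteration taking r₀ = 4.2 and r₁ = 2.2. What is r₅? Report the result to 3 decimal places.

F(4.2) = 38.68633, F(2.2) = -18.97499
r₂ = 2.20000 − (-18.97499)·(2.20000 − 4.20000) / (-18.97499 − 38.68633) = 2.20000 − (37.94997)/(-57.66132) = 2.85815
F(2.85815) = -10.57069
r₃ = 2.85815 − (-10.57069)·(2.85815 − 2.20000) / (-10.57069 − (-18.97499)) = 2.85815 − (-6.95713)/(8.40429) = 3.68596
F(3.68596) = 11.88340
r₄ = 3.68596 − 11.88340·(3.68596 − 2.85815) / (11.88340 − (-10.57069)) = 3.68596 − (9.83717)/(22.45410) = 3.24786
F(3.24786) = -2.26482
r₅ = 3.24786 − (-2.26482)·(3.24786 − 3.68596) / (-2.26482 − 11.88340) = 3.24786 − (0.99222)/(-14.14822) = 3.31799

3.318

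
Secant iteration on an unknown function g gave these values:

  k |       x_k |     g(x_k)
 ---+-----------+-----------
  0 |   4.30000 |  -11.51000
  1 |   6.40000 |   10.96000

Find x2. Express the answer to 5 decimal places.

x2 = 6.40000 − 10.96000·(6.40000 − 4.30000) / (10.96000 − (-11.51000))
   = 6.40000 − (23.0160000)/(22.4700000) = 5.3757009

5.37570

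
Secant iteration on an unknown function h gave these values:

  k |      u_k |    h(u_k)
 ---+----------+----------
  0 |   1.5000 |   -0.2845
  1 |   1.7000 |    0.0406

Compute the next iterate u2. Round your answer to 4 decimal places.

1.6750

u2 = 1.7000 − 0.0406·(1.7000 − 1.5000) / (0.0406 − (-0.2845))
   = 1.7000 − (0.008120)/(0.325100) = 1.675023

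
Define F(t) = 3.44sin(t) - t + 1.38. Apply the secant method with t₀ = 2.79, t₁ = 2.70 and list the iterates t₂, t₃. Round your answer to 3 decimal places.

2.736, 2.736

F(2.79) = -0.22529, F(2.70) = 0.15019
t₂ = 2.70000 − 0.15019·(2.70000 − 2.79000) / (0.15019 − (-0.22529)) = 2.70000 − (-0.01352)/(0.37547) = 2.73600
F(2.73600) = 0.00130
t₃ = 2.73600 − 0.00130·(2.73600 − 2.70000) / (0.00130 − 0.15019) = 2.73600 − (0.00005)/(-0.14889) = 2.73631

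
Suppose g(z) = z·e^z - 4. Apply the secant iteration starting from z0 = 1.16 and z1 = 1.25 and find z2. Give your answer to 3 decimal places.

g(1.16) = -0.29968, g(1.25) = 0.36293
z2 = 1.25000 − 0.36293·(1.25000 − 1.16000) / (0.36293 − (-0.29968)) = 1.25000 − (0.03266)/(0.66261) = 1.20070

1.201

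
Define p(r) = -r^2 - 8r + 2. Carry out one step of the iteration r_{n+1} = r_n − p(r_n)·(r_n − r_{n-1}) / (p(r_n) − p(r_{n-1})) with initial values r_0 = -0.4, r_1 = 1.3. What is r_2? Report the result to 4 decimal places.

0.1663

p(-0.4) = 5.040000, p(1.3) = -10.090000
r_2 = 1.300000 − (-10.090000)·(1.300000 − (-0.400000)) / (-10.090000 − 5.040000) = 1.300000 − (-17.153000)/(-15.130000) = 0.166292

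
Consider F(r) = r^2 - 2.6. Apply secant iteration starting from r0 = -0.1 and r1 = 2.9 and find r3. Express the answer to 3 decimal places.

F(-0.1) = -2.59000, F(2.9) = 5.81000
r2 = 2.90000 − 5.81000·(2.90000 − (-0.10000)) / (5.81000 − (-2.59000)) = 2.90000 − (17.43000)/(8.40000) = 0.82500
F(0.82500) = -1.91937
r3 = 0.82500 − (-1.91937)·(0.82500 − 2.90000) / (-1.91937 − 5.81000) = 0.82500 − (3.98270)/(-7.72938) = 1.34027

1.340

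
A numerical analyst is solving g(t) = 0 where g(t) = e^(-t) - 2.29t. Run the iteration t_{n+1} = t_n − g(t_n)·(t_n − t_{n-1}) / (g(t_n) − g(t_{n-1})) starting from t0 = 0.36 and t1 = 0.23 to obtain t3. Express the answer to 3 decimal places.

0.318

g(0.36) = -0.12672, g(0.23) = 0.26783
t2 = 0.23000 − 0.26783·(0.23000 − 0.36000) / (0.26783 − (-0.12672)) = 0.23000 − (-0.03482)/(0.39456) = 0.31825
g(0.31825) = -0.00136
t3 = 0.31825 − (-0.00136)·(0.31825 − 0.23000) / (-0.00136 − 0.26783) = 0.31825 − (-0.00012)/(-0.26920) = 0.31780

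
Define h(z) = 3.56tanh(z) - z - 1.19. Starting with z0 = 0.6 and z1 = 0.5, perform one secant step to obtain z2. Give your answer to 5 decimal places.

0.52690

h(0.6) = 0.1218965, h(0.5) = -0.0448629
z2 = 0.5000000 − (-0.0448629)·(0.5000000 − 0.6000000) / (-0.0448629 − 0.1218965) = 0.5000000 − (0.0044863)/(-0.1667594) = 0.5269028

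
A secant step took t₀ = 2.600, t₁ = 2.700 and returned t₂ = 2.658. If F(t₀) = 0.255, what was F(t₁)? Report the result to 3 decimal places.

-0.185

The secant line through (2.600, 0.255) and (2.700, F(t₁)) crosses zero at t₂ = 2.658.
So (2.600, 0.255), (2.700, F(t₁)), (2.658, 0) are collinear:
F(t₁) = 0.255 · (2.700 − 2.658) / (2.600 − 2.658) = 0.255 · (0.04200)/(-0.05800) = -0.18466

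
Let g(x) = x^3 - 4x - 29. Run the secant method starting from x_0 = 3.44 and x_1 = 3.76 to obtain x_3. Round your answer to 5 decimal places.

g(3.44) = -2.0524160, g(3.76) = 9.1173760
x_2 = 3.7600000 − 9.1173760·(3.7600000 − 3.4400000) / (9.1173760 − (-2.0524160)) = 3.7600000 − (2.9175603)/(11.1697920) = 3.4987990
g(3.4987990) = -0.1643161
x_3 = 3.4987990 − (-0.1643161)·(3.4987990 − 3.7600000) / (-0.1643161 − 9.1173760) = 3.4987990 − (0.0429195)/(-9.2816921) = 3.5034232

3.50342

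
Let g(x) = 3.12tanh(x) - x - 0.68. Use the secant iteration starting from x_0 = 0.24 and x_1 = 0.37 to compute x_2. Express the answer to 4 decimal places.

g(0.24) = -0.185253, g(0.37) = 0.054454
x_2 = 0.370000 − 0.054454·(0.370000 − 0.240000) / (0.054454 − (-0.185253)) = 0.370000 − (0.007079)/(0.239707) = 0.340468

0.3405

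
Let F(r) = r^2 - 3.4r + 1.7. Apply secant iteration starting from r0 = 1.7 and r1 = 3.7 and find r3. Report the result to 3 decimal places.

2.617

F(1.7) = -1.19000, F(3.7) = 2.81000
r2 = 3.70000 − 2.81000·(3.70000 − 1.70000) / (2.81000 − (-1.19000)) = 3.70000 − (5.62000)/(4.00000) = 2.29500
F(2.29500) = -0.83598
r3 = 2.29500 − (-0.83598)·(2.29500 − 3.70000) / (-0.83598 − 2.81000) = 2.29500 − (1.17454)/(-3.64598) = 2.61715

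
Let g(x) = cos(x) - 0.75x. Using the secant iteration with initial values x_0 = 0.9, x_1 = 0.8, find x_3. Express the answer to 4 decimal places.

g(0.9) = -0.053390, g(0.8) = 0.096707
x_2 = 0.800000 − 0.096707·(0.800000 − 0.900000) / (0.096707 − (-0.053390)) = 0.800000 − (-0.009671)/(0.150097) = 0.864430
g(0.864430) = 0.000752
x_3 = 0.864430 − 0.000752·(0.864430 − 0.800000) / (0.000752 − 0.096707) = 0.864430 − (0.000048)/(-0.095955) = 0.864934

0.8649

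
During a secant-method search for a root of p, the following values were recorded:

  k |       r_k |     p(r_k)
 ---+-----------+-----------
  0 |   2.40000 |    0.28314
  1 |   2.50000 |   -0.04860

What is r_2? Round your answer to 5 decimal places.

r_2 = 2.50000 − (-0.04860)·(2.50000 − 2.40000) / (-0.04860 − 0.28314)
   = 2.50000 − (-0.0048600)/(-0.3317400) = 2.4853500

2.48535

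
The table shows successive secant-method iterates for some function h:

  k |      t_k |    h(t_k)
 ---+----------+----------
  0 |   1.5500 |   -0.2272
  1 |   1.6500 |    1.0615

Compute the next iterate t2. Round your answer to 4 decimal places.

1.5676

t2 = 1.6500 − 1.0615·(1.6500 − 1.5500) / (1.0615 − (-0.2272))
   = 1.6500 − (0.106150)/(1.288700) = 1.567630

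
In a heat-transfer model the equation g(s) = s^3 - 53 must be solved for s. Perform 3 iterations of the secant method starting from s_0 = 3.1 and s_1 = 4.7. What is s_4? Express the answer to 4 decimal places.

g(3.1) = -23.209000, g(4.7) = 50.823000
s_2 = 4.700000 − 50.823000·(4.700000 − 3.100000) / (50.823000 − (-23.209000)) = 4.700000 − (81.316800)/(74.032000) = 3.601599
g(3.601599) = -6.281791
s_3 = 3.601599 − (-6.281791)·(3.601599 − 4.700000) / (-6.281791 − 50.823000) = 3.601599 − (6.899924)/(-57.104791) = 3.722428
g(3.722428) = -1.420268
s_4 = 3.722428 − (-1.420268)·(3.722428 − 3.601599) / (-1.420268 − (-6.281791)) = 3.722428 − (-0.171610)/(4.861523) = 3.757728

3.7577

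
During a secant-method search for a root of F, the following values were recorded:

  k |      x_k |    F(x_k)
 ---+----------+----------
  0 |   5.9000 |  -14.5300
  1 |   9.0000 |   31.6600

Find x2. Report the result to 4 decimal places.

6.8752

x2 = 9.0000 − 31.6600·(9.0000 − 5.9000) / (31.6600 − (-14.5300))
   = 9.0000 − (98.146000)/(46.190000) = 6.875168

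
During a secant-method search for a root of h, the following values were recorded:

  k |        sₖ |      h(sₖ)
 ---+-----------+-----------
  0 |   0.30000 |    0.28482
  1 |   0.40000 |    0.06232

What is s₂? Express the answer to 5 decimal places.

0.42801

s₂ = 0.40000 − 0.06232·(0.40000 − 0.30000) / (0.06232 − 0.28482)
   = 0.40000 − (0.0062320)/(-0.2225000) = 0.4280090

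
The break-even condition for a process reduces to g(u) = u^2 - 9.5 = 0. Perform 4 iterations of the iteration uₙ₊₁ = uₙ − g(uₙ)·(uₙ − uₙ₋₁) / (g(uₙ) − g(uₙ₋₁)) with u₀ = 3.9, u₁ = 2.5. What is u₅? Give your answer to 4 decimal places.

3.0822

g(3.9) = 5.710000, g(2.5) = -3.250000
u₂ = 2.500000 − (-3.250000)·(2.500000 − 3.900000) / (-3.250000 − 5.710000) = 2.500000 − (4.550000)/(-8.960000) = 3.007812
g(3.007812) = -0.453064
u₃ = 3.007812 − (-0.453064)·(3.007812 − 2.500000) / (-0.453064 − (-3.250000)) = 3.007812 − (-0.230072)/(2.796936) = 3.090071
g(3.090071) = 0.048538
u₄ = 3.090071 − 0.048538·(3.090071 − 3.007812) / (0.048538 − (-0.453064)) = 3.090071 − (0.003993)/(0.501602) = 3.082111
g(3.082111) = -0.000591
u₅ = 3.082111 − (-0.000591)·(3.082111 − 3.090071) / (-0.000591 − 0.048538) = 3.082111 − (0.000005)/(-0.049130) = 3.082207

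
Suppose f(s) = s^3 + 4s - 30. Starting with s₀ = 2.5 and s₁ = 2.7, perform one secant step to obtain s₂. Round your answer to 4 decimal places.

2.6801

f(2.5) = -4.375000, f(2.7) = 0.483000
s₂ = 2.700000 − 0.483000·(2.700000 − 2.500000) / (0.483000 − (-4.375000)) = 2.700000 − (0.096600)/(4.858000) = 2.680115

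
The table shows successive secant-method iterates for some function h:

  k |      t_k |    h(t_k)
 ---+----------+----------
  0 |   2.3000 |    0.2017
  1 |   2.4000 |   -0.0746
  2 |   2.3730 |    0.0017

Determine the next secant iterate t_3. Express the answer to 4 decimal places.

t_3 = 2.3730 − 0.0017·(2.3730 − 2.4000) / (0.0017 − (-0.0746))
   = 2.3730 − (-0.000046)/(0.076300) = 2.373602

2.3736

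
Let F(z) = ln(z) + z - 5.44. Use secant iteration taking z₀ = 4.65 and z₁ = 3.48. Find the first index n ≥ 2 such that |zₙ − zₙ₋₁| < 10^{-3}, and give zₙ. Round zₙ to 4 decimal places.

F(4.65) = 0.746867, F(3.48) = -0.712968
z₂ = 3.480000 − (-0.712968)·(-1.170000)/(-1.459835) = 4.051415;  |Δ| = 0.571415
F(4.051415) = 0.010482
z₃ = 4.051415 − 0.010482·(0.571415)/(0.723449) = 4.043136;  |Δ| = 0.008279
F(4.043136) = 0.000157
z₄ = 4.043136 − 0.000157·(-0.008279)/(-0.010325) = 4.043010;  |Δ| = 0.000126
|z₄ − z₃| = 0.000126 < 10^{-3}

n = 4, zₙ = 4.0430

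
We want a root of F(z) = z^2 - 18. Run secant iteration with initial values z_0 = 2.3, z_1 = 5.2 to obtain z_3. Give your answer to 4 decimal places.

F(2.3) = -12.710000, F(5.2) = 9.040000
z_2 = 5.200000 − 9.040000·(5.200000 − 2.300000) / (9.040000 − (-12.710000)) = 5.200000 − (26.216000)/(21.750000) = 3.994667
F(3.994667) = -2.042638
z_3 = 3.994667 − (-2.042638)·(3.994667 − 5.200000) / (-2.042638 − 9.040000) = 3.994667 − (2.462060)/(-11.082638) = 4.216821

4.2168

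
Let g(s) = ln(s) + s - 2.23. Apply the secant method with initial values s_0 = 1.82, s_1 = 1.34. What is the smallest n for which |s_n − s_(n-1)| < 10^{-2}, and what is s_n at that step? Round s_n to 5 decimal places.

n = 3, s_n = 1.69983

g(1.82) = 0.1888365, g(1.34) = -0.5973304
s_2 = 1.3400000 − (-0.5973304)·(-0.4800000)/(-0.7861669) = 1.7047045;  |Δ| = 0.3647045
g(1.7047045) = 0.0080962
s_3 = 1.7047045 − 0.0080962·(0.3647045)/(0.6054266) = 1.6998274;  |Δ| = 0.0048771
|s_3 − s_2| = 0.0048771 < 10^{-2}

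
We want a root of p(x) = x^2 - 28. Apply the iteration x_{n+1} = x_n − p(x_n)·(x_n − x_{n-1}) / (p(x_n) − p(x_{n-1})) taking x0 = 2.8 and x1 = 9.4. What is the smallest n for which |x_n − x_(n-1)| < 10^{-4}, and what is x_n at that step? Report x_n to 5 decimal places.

n = 7, x_n = 5.29150

p(2.8) = -20.1600000, p(9.4) = 60.3600000
x2 = 9.4000000 − 60.3600000·(6.6000000)/(80.5200000) = 4.4524590;  |Δ| = 4.9475410
p(4.4524590) = -8.1756087
x3 = 4.4524590 − (-8.1756087)·(-4.9475410)/(-68.5356087) = 5.0426509;  |Δ| = 0.5901919
p(5.0426509) = -2.5716720
x4 = 5.0426509 − (-2.5716720)·(0.5901919)/(5.6039367) = 5.3134926;  |Δ| = 0.2708417
p(5.3134926) = 0.2332038
x5 = 5.3134926 − 0.2332038·(0.2708417)/(2.8048759) = 5.2909742;  |Δ| = 0.0225184
p(5.2909742) = -0.0055918
x6 = 5.2909742 − (-0.0055918)·(-0.0225184)/(-0.2387957) = 5.2915015;  |Δ| = 0.0005273
p(5.2915015) = -0.0000116
x7 = 5.2915015 − (-0.0000116)·(0.0005273)/(0.0055802) = 5.2915026;  |Δ| = 0.0000011
|x7 − x6| = 0.0000011 < 10^{-4}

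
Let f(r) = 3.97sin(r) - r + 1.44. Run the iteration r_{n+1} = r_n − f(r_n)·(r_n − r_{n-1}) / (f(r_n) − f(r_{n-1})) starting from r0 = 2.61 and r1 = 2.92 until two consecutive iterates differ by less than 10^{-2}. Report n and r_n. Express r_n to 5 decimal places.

n = 3, r_n = 2.79359

f(2.61) = 0.8424202, f(2.92) = -0.6074591
r2 = 2.9200000 − (-0.6074591)·(0.3100000)/(-1.4498793) = 2.7901186;  |Δ| = 0.1298814
f(2.7901186) = 0.0166813
r3 = 2.7901186 − 0.0166813·(-0.1298814)/(0.6241403) = 2.7935899;  |Δ| = 0.0034713
|r3 − r2| = 0.0034713 < 10^{-2}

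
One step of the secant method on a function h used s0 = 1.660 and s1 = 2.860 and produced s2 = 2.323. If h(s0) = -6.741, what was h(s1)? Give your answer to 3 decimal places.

The secant line through (1.660, -6.741) and (2.860, h(s1)) crosses zero at s2 = 2.323.
So (1.660, -6.741), (2.860, h(s1)), (2.323, 0) are collinear:
h(s1) = -6.741 · (2.860 − 2.323) / (1.660 − 2.323) = -6.741 · (0.53700)/(-0.66300) = 5.45990

5.460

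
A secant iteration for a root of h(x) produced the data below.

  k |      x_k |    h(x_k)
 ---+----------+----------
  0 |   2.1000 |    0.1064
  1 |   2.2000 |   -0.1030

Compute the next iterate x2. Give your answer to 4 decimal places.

2.1508

x2 = 2.2000 − (-0.1030)·(2.2000 − 2.1000) / (-0.1030 − 0.1064)
   = 2.2000 − (-0.010300)/(-0.209400) = 2.150812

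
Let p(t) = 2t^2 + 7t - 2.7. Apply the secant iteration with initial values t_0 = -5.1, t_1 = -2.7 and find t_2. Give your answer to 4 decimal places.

-3.5163

p(-5.1) = 13.620000, p(-2.7) = -7.020000
t_2 = -2.700000 − (-7.020000)·(-2.700000 − (-5.100000)) / (-7.020000 − 13.620000) = -2.700000 − (-16.848000)/(-20.640000) = -3.516279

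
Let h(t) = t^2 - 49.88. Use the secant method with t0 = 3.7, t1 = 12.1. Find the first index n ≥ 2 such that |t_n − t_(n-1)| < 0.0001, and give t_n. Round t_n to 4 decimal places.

n = 7, t_n = 7.0626

h(3.7) = -36.190000, h(12.1) = 96.530000
t2 = 12.100000 − 96.530000·(8.400000)/(132.720000) = 5.990506;  |Δ| = 6.109494
h(5.990506) = -13.993834
t3 = 5.990506 − (-13.993834)·(-6.109494)/(-110.523834) = 6.764052;  |Δ| = 0.773546
h(6.764052) = -4.127600
t4 = 6.764052 − (-4.127600)·(0.773546)/(9.866234) = 7.087670;  |Δ| = 0.323618
h(7.087670) = 0.355061
t5 = 7.087670 − 0.355061·(0.323618)/(4.482661) = 7.062037;  |Δ| = 0.025633
h(7.062037) = -0.007638
t6 = 7.062037 − (-0.007638)·(-0.025633)/(-0.362700) = 7.062576;  |Δ| = 0.000540
h(7.062576) = -0.000014
t7 = 7.062576 − (-0.000014)·(0.000540)/(0.007625) = 7.062577;  |Δ| = 0.000001
|t7 − t6| = 0.000001 < 0.0001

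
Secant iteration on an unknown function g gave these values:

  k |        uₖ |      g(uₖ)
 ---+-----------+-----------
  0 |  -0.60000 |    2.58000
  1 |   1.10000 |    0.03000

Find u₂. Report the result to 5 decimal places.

1.12000

u₂ = 1.10000 − 0.03000·(1.10000 − (-0.60000)) / (0.03000 − 2.58000)
   = 1.10000 − (0.0510000)/(-2.5500000) = 1.1200000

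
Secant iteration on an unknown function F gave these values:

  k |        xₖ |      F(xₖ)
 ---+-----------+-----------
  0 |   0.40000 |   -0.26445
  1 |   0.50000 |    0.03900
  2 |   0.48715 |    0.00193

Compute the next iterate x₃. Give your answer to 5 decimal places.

x₃ = 0.48715 − 0.00193·(0.48715 − 0.50000) / (0.00193 − 0.03900)
   = 0.48715 − (-0.0000248)/(-0.0370700) = 0.4864810

0.48648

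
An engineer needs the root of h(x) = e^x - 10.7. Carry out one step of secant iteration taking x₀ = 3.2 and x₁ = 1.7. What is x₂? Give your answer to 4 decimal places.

2.1113

h(3.2) = 13.832530, h(1.7) = -5.226053
x₂ = 1.700000 − (-5.226053)·(1.700000 − 3.200000) / (-5.226053 − 13.832530) = 1.700000 − (7.839079)/(-19.058583) = 2.111315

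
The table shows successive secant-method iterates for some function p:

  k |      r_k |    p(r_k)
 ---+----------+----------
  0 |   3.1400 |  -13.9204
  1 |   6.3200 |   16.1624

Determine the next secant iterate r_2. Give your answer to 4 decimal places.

r_2 = 6.3200 − 16.1624·(6.3200 − 3.1400) / (16.1624 − (-13.9204))
   = 6.3200 − (51.396432)/(30.082800) = 4.611501

4.6115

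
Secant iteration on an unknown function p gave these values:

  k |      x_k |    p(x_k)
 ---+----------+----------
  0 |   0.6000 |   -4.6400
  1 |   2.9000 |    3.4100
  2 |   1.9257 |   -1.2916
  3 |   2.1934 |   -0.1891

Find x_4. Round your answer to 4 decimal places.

2.2393

x_4 = 2.1934 − (-0.1891)·(2.1934 − 1.9257) / (-0.1891 − (-1.2916))
   = 2.1934 − (-0.050622)/(1.102500) = 2.239316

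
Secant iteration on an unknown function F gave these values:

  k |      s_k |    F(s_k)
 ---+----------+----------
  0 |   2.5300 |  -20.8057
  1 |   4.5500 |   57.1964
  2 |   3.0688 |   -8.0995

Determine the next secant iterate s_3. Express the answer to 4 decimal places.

s_3 = 3.0688 − (-8.0995)·(3.0688 − 4.5500) / (-8.0995 − 57.1964)
   = 3.0688 − (11.996979)/(-65.295900) = 3.252533

3.2525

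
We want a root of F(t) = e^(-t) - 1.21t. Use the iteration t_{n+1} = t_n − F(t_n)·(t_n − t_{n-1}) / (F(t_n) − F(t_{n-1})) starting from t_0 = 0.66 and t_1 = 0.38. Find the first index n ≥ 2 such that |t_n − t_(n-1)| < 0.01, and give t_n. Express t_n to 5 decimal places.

F(0.66) = -0.2817487, F(0.38) = 0.2240614
t_2 = 0.3800000 − 0.2240614·(-0.2800000)/(0.5058101) = 0.5040331;  |Δ| = 0.1240331
F(0.5040331) = -0.0057907
t_3 = 0.5040331 − (-0.0057907)·(0.1240331)/(-0.2298521) = 0.5009083;  |Δ| = 0.0031248
|t_3 − t_2| = 0.0031248 < 0.01

n = 3, t_n = 0.50091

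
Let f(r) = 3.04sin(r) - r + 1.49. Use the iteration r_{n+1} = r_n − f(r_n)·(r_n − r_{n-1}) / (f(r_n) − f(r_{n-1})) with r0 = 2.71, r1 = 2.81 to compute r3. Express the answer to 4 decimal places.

f(2.71) = 0.051687, f(2.81) = -0.330330
r2 = 2.810000 − (-0.330330)·(2.810000 − 2.710000) / (-0.330330 − 0.051687) = 2.810000 − (-0.033033)/(-0.382017) = 2.723530
f(2.723530) = 0.000682
r3 = 2.723530 − 0.000682·(2.723530 − 2.810000) / (0.000682 − (-0.330330)) = 2.723530 − (-0.000059)/(0.331012) = 2.723708

2.7237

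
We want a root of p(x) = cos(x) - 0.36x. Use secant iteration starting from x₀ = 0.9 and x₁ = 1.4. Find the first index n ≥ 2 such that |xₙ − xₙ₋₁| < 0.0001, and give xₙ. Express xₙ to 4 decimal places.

n = 5, xₙ = 1.1457

p(0.9) = 0.297610, p(1.4) = -0.334033
x₂ = 1.400000 − (-0.334033)·(0.500000)/(-0.631643) = 1.135584;  |Δ| = 0.264416
p(1.135584) = 0.012793
x₃ = 1.135584 − 0.012793·(-0.264416)/(0.346825) = 1.145337;  |Δ| = 0.009753
p(1.145337) = 0.000418
x₄ = 1.145337 − 0.000418·(0.009753)/(-0.012375) = 1.145666;  |Δ| = 0.000329
p(1.145666) = -0.000001
x₅ = 1.145666 − (-0.000001)·(0.000329)/(-0.000419) = 1.145666;  |Δ| = 0.000001
|x₅ − x₄| = 0.000001 < 0.0001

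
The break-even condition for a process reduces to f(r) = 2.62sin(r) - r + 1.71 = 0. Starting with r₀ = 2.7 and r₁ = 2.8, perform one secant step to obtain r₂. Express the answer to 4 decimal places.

f(2.7) = 0.129735, f(2.8) = -0.212331
r₂ = 2.800000 − (-0.212331)·(2.800000 − 2.700000) / (-0.212331 − 0.129735) = 2.800000 − (-0.021233)/(-0.342066) = 2.737927

2.7379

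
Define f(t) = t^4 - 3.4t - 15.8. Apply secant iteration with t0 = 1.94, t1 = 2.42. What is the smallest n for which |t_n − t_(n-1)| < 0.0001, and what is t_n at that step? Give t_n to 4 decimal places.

f(1.94) = -8.231315, f(2.42) = 10.269421
t2 = 2.420000 − 10.269421·(0.480000)/(18.500736) = 2.153561;  |Δ| = 0.266439
f(2.153561) = -1.612696
t3 = 2.153561 − (-1.612696)·(-0.266439)/(-11.882117) = 2.189723;  |Δ| = 0.036162
f(2.189723) = -0.254114
t4 = 2.189723 − (-0.254114)·(0.036162)/(1.358582) = 2.196487;  |Δ| = 0.006764
f(2.196487) = 0.008279
t5 = 2.196487 − 0.008279·(0.006764)/(0.262393) = 2.196274;  |Δ| = 0.000213
f(2.196274) = -0.000040
t6 = 2.196274 − (-0.000040)·(-0.000213)/(-0.008319) = 2.196275;  |Δ| = 0.000001
|t6 − t5| = 0.000001 < 0.0001

n = 6, t_n = 2.1963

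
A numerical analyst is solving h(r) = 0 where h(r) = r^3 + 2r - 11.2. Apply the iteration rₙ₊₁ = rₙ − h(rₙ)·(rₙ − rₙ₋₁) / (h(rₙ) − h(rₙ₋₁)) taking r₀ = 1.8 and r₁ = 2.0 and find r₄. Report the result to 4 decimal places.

h(1.8) = -1.768000, h(2.0) = 0.800000
r₂ = 2.000000 − 0.800000·(2.000000 − 1.800000) / (0.800000 − (-1.768000)) = 2.000000 − (0.160000)/(2.568000) = 1.937695
h(1.937695) = -0.049224
r₃ = 1.937695 − (-0.049224)·(1.937695 − 2.000000) / (-0.049224 − 0.800000) = 1.937695 − (0.003067)/(-0.849224) = 1.941306
h(1.941306) = -0.001246
r₄ = 1.941306 − (-0.001246)·(1.941306 − 1.937695) / (-0.001246 − (-0.049224)) = 1.941306 − (-0.000005)/(0.047978) = 1.941400

1.9414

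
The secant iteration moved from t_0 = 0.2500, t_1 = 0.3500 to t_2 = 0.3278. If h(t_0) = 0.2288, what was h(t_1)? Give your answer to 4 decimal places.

-0.0653

The secant line through (0.2500, 0.2288) and (0.3500, h(t_1)) crosses zero at t_2 = 0.3278.
So (0.2500, 0.2288), (0.3500, h(t_1)), (0.3278, 0) are collinear:
h(t_1) = 0.2288 · (0.3500 − 0.3278) / (0.2500 − 0.3278) = 0.2288 · (0.022200)/(-0.077800) = -0.065287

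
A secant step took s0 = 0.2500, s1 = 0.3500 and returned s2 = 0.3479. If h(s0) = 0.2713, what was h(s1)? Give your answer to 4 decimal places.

The secant line through (0.2500, 0.2713) and (0.3500, h(s1)) crosses zero at s2 = 0.3479.
So (0.2500, 0.2713), (0.3500, h(s1)), (0.3479, 0) are collinear:
h(s1) = 0.2713 · (0.3500 − 0.3479) / (0.2500 − 0.3479) = 0.2713 · (0.002100)/(-0.097900) = -0.005820

-0.0058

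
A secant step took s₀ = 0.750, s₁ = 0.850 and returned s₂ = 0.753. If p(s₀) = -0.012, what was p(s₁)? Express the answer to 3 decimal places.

0.388

The secant line through (0.750, -0.012) and (0.850, p(s₁)) crosses zero at s₂ = 0.753.
So (0.750, -0.012), (0.850, p(s₁)), (0.753, 0) are collinear:
p(s₁) = -0.012 · (0.850 − 0.753) / (0.750 − 0.753) = -0.012 · (0.09700)/(-0.00300) = 0.38800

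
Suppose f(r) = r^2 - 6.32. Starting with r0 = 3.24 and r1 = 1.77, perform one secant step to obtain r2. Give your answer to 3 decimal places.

2.406

f(3.24) = 4.17760, f(1.77) = -3.18710
r2 = 1.77000 − (-3.18710)·(1.77000 − 3.24000) / (-3.18710 − 4.17760) = 1.77000 − (4.68504)/(-7.36470) = 2.40615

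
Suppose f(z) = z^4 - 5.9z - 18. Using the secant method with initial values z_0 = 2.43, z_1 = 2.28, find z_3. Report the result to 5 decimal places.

2.37936

f(2.43) = 2.5308440, f(2.28) = -4.4286374
z_2 = 2.2800000 − (-4.4286374)·(2.2800000 − 2.4300000) / (-4.4286374 − 2.5308440) = 2.2800000 − (0.6642956)/(-6.9594815) = 2.3754519
f(2.3754519) = -0.1742942
z_3 = 2.3754519 − (-0.1742942)·(2.3754519 − 2.2800000) / (-0.1742942 − (-4.4286374)) = 2.3754519 − (-0.0166367)/(4.2543433) = 2.3793624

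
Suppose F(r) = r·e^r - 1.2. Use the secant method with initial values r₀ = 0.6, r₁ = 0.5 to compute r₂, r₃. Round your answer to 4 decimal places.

0.6397, 0.6351

F(0.6) = -0.106729, F(0.5) = -0.375639
r₂ = 0.500000 − (-0.375639)·(0.500000 − 0.600000) / (-0.375639 − (-0.106729)) = 0.500000 − (0.037564)/(-0.268911) = 0.639689
F(0.639689) = 0.012782
r₃ = 0.639689 − 0.012782·(0.639689 − 0.500000) / (0.012782 − (-0.375639)) = 0.639689 − (0.001785)/(0.388421) = 0.635093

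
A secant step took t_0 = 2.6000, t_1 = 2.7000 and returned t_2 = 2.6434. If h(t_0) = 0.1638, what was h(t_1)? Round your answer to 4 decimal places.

-0.2136

The secant line through (2.6000, 0.1638) and (2.7000, h(t_1)) crosses zero at t_2 = 2.6434.
So (2.6000, 0.1638), (2.7000, h(t_1)), (2.6434, 0) are collinear:
h(t_1) = 0.1638 · (2.7000 − 2.6434) / (2.6000 − 2.6434) = 0.1638 · (0.056600)/(-0.043400) = -0.213619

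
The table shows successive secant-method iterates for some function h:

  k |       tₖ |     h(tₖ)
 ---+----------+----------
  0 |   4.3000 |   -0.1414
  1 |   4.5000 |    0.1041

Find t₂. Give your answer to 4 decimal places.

4.4152

t₂ = 4.5000 − 0.1041·(4.5000 − 4.3000) / (0.1041 − (-0.1414))
   = 4.5000 − (0.020820)/(0.245500) = 4.415193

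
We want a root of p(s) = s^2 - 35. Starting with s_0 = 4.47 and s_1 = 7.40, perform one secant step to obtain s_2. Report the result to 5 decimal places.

p(4.47) = -15.0191000, p(7.40) = 19.7600000
s_2 = 7.4000000 − 19.7600000·(7.4000000 − 4.4700000) / (19.7600000 − (-15.0191000)) = 7.4000000 − (57.8968000)/(34.7791000) = 5.7352991

5.73530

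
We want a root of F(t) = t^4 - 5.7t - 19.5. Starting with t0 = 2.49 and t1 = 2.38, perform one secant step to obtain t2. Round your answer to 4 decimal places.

F(2.49) = 4.748240, F(2.38) = -0.980573
t2 = 2.380000 − (-0.980573)·(2.380000 − 2.490000) / (-0.980573 − 4.748240) = 2.380000 − (0.107863)/(-5.728813) = 2.398828

2.3988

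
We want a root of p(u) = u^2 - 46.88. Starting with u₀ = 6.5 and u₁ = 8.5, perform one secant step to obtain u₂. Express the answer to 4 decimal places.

p(6.5) = -4.630000, p(8.5) = 25.370000
u₂ = 8.500000 − 25.370000·(8.500000 − 6.500000) / (25.370000 − (-4.630000)) = 8.500000 − (50.740000)/(30.000000) = 6.808667

6.8087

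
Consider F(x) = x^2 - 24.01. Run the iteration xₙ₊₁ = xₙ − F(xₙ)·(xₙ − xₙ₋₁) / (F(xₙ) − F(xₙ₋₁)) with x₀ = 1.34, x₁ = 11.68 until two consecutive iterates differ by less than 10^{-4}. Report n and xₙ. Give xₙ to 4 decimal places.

F(1.34) = -22.214400, F(11.68) = 112.412400
x₂ = 11.680000 − 112.412400·(10.340000)/(134.626800) = 3.046175;  |Δ| = 8.633825
F(3.046175) = -14.730817
x₃ = 3.046175 − (-14.730817)·(-8.633825)/(-127.143217) = 4.046490;  |Δ| = 1.000315
F(4.046490) = -7.635916
x₄ = 4.046490 − (-7.635916)·(1.000315)/(7.094901) = 5.123084;  |Δ| = 1.076593
F(5.123084) = 2.235986
x₅ = 5.123084 − 2.235986·(1.076593)/(9.871902) = 4.879235;  |Δ| = 0.243848
F(4.879235) = -0.203063
x₆ = 4.879235 − (-0.203063)·(-0.243848)/(-2.439049) = 4.899537;  |Δ| = 0.020302
F(4.899537) = -0.004538
x₇ = 4.899537 − (-0.004538)·(0.020302)/(0.198525) = 4.900001;  |Δ| = 0.000464
F(4.900001) = 0.000010
x₈ = 4.900001 − 0.000010·(0.000464)/(0.004548) = 4.900000;  |Δ| = 0.000001
|x₈ − x₇| = 0.000001 < 10^{-4}

n = 8, xₙ = 4.9000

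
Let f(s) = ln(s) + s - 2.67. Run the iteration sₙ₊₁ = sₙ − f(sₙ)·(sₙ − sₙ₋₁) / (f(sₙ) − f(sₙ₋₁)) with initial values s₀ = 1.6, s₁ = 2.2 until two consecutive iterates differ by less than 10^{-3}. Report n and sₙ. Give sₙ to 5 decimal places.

f(1.6) = -0.5999964, f(2.2) = 0.3184574
s₂ = 2.2000000 − 0.3184574·(0.6000000)/(0.9184537) = 1.9919608;  |Δ| = 0.2080392
f(1.9919608) = 0.0110802
s₃ = 1.9919608 − 0.0110802·(-0.2080392)/(-0.3073771) = 1.9844614;  |Δ| = 0.0074993
f(1.9844614) = -0.0001910
s₄ = 1.9844614 − (-0.0001910)·(-0.0074993)/(-0.0112712) = 1.9845885;  |Δ| = 0.0001271
|s₄ − s₃| = 0.0001271 < 10^{-3}

n = 4, sₙ = 1.98459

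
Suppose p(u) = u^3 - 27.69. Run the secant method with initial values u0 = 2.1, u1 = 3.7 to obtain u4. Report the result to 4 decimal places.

p(2.1) = -18.429000, p(3.7) = 22.963000
u2 = 3.700000 − 22.963000·(3.700000 − 2.100000) / (22.963000 − (-18.429000)) = 3.700000 − (36.740800)/(41.392000) = 2.812370
p(2.812370) = -5.445781
u3 = 2.812370 − (-5.445781)·(2.812370 − 3.700000) / (-5.445781 − 22.963000) = 2.812370 − (4.833841)/(-28.408781) = 2.982523
p(2.982523) = -1.159146
u4 = 2.982523 − (-1.159146)·(2.982523 − 2.812370) / (-1.159146 − (-5.445781)) = 2.982523 − (-0.197232)/(4.286636) = 3.028534

3.0285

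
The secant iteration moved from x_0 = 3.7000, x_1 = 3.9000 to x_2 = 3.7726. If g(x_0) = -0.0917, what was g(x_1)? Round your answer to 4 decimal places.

The secant line through (3.7000, -0.0917) and (3.9000, g(x_1)) crosses zero at x_2 = 3.7726.
So (3.7000, -0.0917), (3.9000, g(x_1)), (3.7726, 0) are collinear:
g(x_1) = -0.0917 · (3.9000 − 3.7726) / (3.7000 − 3.7726) = -0.0917 · (0.127400)/(-0.072600) = 0.160917

0.1609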